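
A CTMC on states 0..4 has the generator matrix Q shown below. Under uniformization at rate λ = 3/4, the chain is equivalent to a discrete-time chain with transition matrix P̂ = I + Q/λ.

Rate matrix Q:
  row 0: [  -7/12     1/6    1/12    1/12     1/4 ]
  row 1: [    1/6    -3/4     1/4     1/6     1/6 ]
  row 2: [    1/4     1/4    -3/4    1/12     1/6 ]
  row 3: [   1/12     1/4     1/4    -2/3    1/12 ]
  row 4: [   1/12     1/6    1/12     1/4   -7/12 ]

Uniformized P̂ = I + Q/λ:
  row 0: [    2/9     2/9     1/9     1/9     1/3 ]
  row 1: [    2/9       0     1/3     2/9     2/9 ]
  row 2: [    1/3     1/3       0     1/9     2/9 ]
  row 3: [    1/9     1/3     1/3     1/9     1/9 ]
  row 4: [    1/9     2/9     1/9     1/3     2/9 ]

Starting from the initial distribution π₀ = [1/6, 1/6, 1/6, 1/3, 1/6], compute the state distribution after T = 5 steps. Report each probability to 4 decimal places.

t=0: π = [0.1667, 0.1667, 0.1667, 0.3333, 0.1667]
t=1: π = [0.1852, 0.2407, 0.2037, 0.1667, 0.2037]
t=2: π = [0.2037, 0.2099, 0.1790, 0.1831, 0.2243]
t=3: π = [0.1968, 0.2158, 0.1786, 0.1843, 0.2245]
t=4: π = [0.1966, 0.2146, 0.1802, 0.1850, 0.2236]
t=5: π = [0.1968, 0.2151, 0.1799, 0.1846, 0.2235]

π = [0.1968, 0.2151, 0.1799, 0.1846, 0.2235]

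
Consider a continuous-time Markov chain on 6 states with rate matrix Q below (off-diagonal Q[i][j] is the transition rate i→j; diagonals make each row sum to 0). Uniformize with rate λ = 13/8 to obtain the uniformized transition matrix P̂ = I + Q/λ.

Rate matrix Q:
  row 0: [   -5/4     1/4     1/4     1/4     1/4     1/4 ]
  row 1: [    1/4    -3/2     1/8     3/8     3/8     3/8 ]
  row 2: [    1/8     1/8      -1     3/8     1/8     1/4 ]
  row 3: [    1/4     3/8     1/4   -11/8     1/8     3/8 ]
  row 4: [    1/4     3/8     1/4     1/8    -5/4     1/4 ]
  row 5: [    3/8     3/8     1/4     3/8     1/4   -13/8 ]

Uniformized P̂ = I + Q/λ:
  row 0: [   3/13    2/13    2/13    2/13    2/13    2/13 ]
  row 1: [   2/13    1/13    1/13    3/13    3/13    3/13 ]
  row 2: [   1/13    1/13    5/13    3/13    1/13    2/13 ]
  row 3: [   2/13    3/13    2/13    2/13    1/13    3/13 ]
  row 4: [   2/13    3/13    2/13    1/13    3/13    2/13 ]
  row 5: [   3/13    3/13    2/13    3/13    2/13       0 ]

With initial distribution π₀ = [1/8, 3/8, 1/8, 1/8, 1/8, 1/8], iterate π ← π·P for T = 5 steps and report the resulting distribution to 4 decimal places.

t=0: π = [0.1250, 0.3750, 0.1250, 0.1250, 0.1250, 0.1250]
t=1: π = [0.1635, 0.1442, 0.1538, 0.1923, 0.1731, 0.1731]
t=2: π = [0.1679, 0.1723, 0.1783, 0.1768, 0.1516, 0.1531]
t=3: π = [0.1648, 0.1639, 0.1817, 0.1809, 0.1515, 0.1571]
t=4: π = [0.1646, 0.1649, 0.1832, 0.1809, 0.1502, 0.1562]
t=5: π = [0.1644, 0.1646, 0.1834, 0.1811, 0.1501, 0.1564]

π = [0.1644, 0.1646, 0.1834, 0.1811, 0.1501, 0.1564]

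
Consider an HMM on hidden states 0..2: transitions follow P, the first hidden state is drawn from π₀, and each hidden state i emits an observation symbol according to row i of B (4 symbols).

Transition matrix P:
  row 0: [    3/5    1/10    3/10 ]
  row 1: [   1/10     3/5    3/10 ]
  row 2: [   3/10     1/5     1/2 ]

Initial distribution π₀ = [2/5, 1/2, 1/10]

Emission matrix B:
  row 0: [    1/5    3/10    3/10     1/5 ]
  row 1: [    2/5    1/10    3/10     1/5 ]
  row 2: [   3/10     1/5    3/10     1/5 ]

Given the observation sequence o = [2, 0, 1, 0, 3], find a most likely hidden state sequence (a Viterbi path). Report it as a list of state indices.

path = [1, 1, 1, 1, 1]

t=0: δ = [1.200e-01, 1.500e-01, 3.000e-02]  (obs o_0=2)
t=1: δ = [1.440e-02, 3.600e-02, 1.350e-02]  ψ = [0, 1, 1]  (obs o_1=0)
t=2: δ = [2.592e-03, 2.160e-03, 2.160e-03]  ψ = [0, 1, 1]  (obs o_2=1)
t=3: δ = [3.110e-04, 5.184e-04, 3.240e-04]  ψ = [0, 1, 2]  (obs o_3=0)
t=4: δ = [3.732e-05, 6.221e-05, 3.240e-05]  ψ = [0, 1, 2]  (obs o_4=3)
backtrack: best end state = 1; path = [1, 1, 1, 1, 1]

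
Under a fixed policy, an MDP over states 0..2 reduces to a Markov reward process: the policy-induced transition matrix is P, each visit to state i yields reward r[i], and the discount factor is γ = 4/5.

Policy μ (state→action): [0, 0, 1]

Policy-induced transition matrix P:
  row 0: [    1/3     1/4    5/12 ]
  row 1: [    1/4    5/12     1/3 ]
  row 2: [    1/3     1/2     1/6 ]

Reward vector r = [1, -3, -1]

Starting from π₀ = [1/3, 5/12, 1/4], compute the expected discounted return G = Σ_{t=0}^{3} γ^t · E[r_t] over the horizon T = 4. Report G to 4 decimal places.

t=0: π = [0.3333, 0.4167, 0.2500], E[r] = -1.1667, γ^t·E[r] = -1.166667, running G = -1.166667
t=1: π = [0.2986, 0.3819, 0.3194], E[r] = -1.1667, γ^t·E[r] = -0.933333, running G = -2.100000
t=2: π = [0.3015, 0.3935, 0.3050], E[r] = -1.1840, γ^t·E[r] = -0.757778, running G = -2.857778
t=3: π = [0.3005, 0.3918, 0.3076], E[r] = -1.1826, γ^t·E[r] = -0.605481, running G = -3.463259

G = -3.4633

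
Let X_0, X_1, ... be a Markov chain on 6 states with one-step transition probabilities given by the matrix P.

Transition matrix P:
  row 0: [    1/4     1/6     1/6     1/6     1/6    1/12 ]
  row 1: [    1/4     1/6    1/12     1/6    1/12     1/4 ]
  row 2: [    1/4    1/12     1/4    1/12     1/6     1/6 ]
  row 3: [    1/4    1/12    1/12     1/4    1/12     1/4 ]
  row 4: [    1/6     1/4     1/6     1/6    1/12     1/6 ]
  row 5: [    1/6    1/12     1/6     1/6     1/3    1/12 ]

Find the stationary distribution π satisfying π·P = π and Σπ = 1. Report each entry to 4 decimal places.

Balance equations π_j = Σ_i π_i·P[i][j]:
  π_0 = 1/4·π_0 + 1/4·π_1 + 1/4·π_2 + 1/4·π_3 + 1/6·π_4 + 1/6·π_5
  π_1 = 1/6·π_0 + 1/6·π_1 + 1/12·π_2 + 1/12·π_3 + 1/4·π_4 + 1/12·π_5
  π_2 = 1/6·π_0 + 1/12·π_1 + 1/4·π_2 + 1/12·π_3 + 1/6·π_4 + 1/6·π_5
  π_3 = 1/6·π_0 + 1/6·π_1 + 1/12·π_2 + 1/4·π_3 + 1/6·π_4 + 1/6·π_5
  π_4 = 1/6·π_0 + 1/12·π_1 + 1/6·π_2 + 1/12·π_3 + 1/12·π_4 + 1/3·π_5
  normalize: π_0 + π_1 + π_2 + π_3 + π_4 + π_5 = 1
Solving the linear system gives exactly π = [2279/10186, 710/5093, 285/1852, 3419/20372, 3155/20372, 3265/20372].

π = [0.2237, 0.1394, 0.1539, 0.1678, 0.1549, 0.1603]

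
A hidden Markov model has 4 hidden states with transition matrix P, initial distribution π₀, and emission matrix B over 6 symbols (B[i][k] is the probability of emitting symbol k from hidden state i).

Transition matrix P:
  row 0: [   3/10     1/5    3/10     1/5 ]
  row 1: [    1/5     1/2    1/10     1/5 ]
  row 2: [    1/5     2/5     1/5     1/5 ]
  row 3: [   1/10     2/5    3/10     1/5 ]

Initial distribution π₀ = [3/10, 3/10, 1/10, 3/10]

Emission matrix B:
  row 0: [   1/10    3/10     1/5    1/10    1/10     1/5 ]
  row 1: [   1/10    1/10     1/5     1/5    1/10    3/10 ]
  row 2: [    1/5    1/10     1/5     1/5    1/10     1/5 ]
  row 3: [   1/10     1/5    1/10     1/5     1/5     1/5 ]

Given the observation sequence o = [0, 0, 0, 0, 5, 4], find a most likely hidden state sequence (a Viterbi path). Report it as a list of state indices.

path = [1, 1, 1, 1, 1, 1]

t=0: δ = [3.000e-02, 3.000e-02, 2.000e-02, 3.000e-02]  (obs o_0=0)
t=1: δ = [9.000e-04, 1.500e-03, 1.800e-03, 6.000e-04]  ψ = [0, 1, 0, 0]  (obs o_1=0)
t=2: δ = [3.600e-05, 7.500e-05, 7.200e-05, 3.600e-05]  ψ = [2, 1, 2, 2]  (obs o_2=0)
t=3: δ = [1.500e-06, 3.750e-06, 2.880e-06, 1.500e-06]  ψ = [1, 1, 2, 1]  (obs o_3=0)
t=4: δ = [1.500e-07, 5.625e-07, 1.152e-07, 1.500e-07]  ψ = [1, 1, 2, 1]  (obs o_4=5)
t=5: δ = [1.125e-08, 2.812e-08, 5.625e-09, 2.250e-08]  ψ = [1, 1, 1, 1]  (obs o_5=4)
backtrack: best end state = 1; path = [1, 1, 1, 1, 1, 1]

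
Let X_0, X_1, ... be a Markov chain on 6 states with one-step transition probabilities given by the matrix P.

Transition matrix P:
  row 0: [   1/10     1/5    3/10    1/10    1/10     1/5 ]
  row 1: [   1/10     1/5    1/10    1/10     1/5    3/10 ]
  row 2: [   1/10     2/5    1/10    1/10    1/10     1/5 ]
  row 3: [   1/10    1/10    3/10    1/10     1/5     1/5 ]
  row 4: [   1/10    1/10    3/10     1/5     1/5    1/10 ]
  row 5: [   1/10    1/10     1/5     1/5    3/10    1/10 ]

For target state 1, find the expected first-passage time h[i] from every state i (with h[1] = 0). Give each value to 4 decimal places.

h = [4.9772, 0.0000, 4.1477, 5.5288, 5.5164, 5.6533]

First-step conditioning: h[1] = 0; for i ≠ 1, h[i] = 1 + Σ_k P[i][k]·h[k].
  h[0] = 1 + 1/10·h[0] + 3/10·h[2] + 1/10·h[3] + 1/10·h[4] + 1/5·h[5]
  h[2] = 1 + 1/10·h[0] + 1/10·h[2] + 1/10·h[3] + 1/10·h[4] + 1/5·h[5]
  h[3] = 1 + 1/10·h[0] + 3/10·h[2] + 1/10·h[3] + 1/5·h[4] + 1/5·h[5]
  h[4] = 1 + 1/10·h[0] + 3/10·h[2] + 1/5·h[3] + 1/5·h[4] + 1/10·h[5]
  h[5] = 1 + 1/10·h[0] + 1/5·h[2] + 1/5·h[3] + 3/10·h[4] + 1/10·h[5]
Solving the 5×5 linear system over states ≠ 1 gives exactly h = [12000/2411, 0, 10000/2411, 13330/2411, 13300/2411, 13630/2411] (h[1] = 0 is the target).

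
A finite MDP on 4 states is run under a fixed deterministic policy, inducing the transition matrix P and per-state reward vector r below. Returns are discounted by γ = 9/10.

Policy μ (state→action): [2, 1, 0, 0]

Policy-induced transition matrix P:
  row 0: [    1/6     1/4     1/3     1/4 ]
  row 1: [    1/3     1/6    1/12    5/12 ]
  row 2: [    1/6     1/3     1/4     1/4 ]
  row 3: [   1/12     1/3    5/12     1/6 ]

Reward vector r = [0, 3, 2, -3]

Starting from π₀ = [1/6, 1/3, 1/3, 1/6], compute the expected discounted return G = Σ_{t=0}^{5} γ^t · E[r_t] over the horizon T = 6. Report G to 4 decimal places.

G = 3.0097

t=0: π = [0.1667, 0.3333, 0.3333, 0.1667], E[r] = 1.1667, γ^t·E[r] = 1.166667, running G = 1.166667
t=1: π = [0.2083, 0.2639, 0.2361, 0.2917], E[r] = 0.3889, γ^t·E[r] = 0.350000, running G = 1.516667
t=2: π = [0.1863, 0.2720, 0.2720, 0.2697], E[r] = 0.5509, γ^t·E[r] = 0.446250, running G = 1.962917
t=3: π = [0.1895, 0.2725, 0.2651, 0.2729], E[r] = 0.5291, γ^t·E[r] = 0.385734, running G = 2.348651
t=4: π = [0.1893, 0.2721, 0.2659, 0.2727], E[r] = 0.5301, γ^t·E[r] = 0.347783, running G = 2.696434
t=5: π = [0.1893, 0.2722, 0.2659, 0.2726], E[r] = 0.5304, γ^t·E[r] = 0.313222, running G = 3.009657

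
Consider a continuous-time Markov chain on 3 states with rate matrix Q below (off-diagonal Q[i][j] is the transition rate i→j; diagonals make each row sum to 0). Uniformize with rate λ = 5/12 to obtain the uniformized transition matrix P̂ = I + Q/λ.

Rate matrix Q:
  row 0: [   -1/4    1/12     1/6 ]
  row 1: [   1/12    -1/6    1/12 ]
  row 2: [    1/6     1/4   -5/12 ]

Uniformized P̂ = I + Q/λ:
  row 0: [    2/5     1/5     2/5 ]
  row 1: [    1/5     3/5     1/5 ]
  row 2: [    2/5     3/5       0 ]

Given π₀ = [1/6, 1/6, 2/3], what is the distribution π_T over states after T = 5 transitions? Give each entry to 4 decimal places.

t=0: π = [0.1667, 0.1667, 0.6667]
t=1: π = [0.3667, 0.5333, 0.1000]
t=2: π = [0.2933, 0.4533, 0.2533]
t=3: π = [0.3093, 0.4827, 0.2080]
t=4: π = [0.3035, 0.4763, 0.2203]
t=5: π = [0.3047, 0.4786, 0.2166]

π = [0.3047, 0.4786, 0.2166]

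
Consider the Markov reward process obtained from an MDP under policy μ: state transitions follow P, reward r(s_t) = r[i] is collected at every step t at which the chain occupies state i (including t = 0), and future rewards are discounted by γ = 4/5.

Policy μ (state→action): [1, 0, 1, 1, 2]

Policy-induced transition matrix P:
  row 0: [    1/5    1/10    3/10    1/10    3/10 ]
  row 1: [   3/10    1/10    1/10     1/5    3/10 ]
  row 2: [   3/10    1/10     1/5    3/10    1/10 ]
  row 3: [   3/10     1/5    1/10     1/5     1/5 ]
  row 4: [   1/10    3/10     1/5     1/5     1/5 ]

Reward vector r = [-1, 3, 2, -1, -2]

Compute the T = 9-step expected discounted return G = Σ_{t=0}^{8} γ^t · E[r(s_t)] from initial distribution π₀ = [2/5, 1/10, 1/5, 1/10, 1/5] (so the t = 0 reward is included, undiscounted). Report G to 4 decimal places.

G = -0.1804

t=0: π = [0.4000, 0.1000, 0.2000, 0.1000, 0.2000], E[r] = -0.2000, γ^t·E[r] = -0.200000, running G = -0.200000
t=1: π = [0.2200, 0.1500, 0.2200, 0.1800, 0.2300], E[r] = 0.0300, γ^t·E[r] = 0.024000, running G = -0.176000
t=2: π = [0.2320, 0.1640, 0.1890, 0.2000, 0.2150], E[r] = 0.0080, γ^t·E[r] = 0.005120, running G = -0.170880
t=3: π = [0.2338, 0.1630, 0.1868, 0.1957, 0.2207], E[r] = -0.0083, γ^t·E[r] = -0.004250, running G = -0.175130
t=4: π = [0.2325, 0.1637, 0.1875, 0.1953, 0.2210], E[r] = -0.0036, γ^t·E[r] = -0.001487, running G = -0.176616
t=5: π = [0.2326, 0.1637, 0.1873, 0.1955, 0.2209], E[r] = -0.0039, γ^t·E[r] = -0.001280, running G = -0.177897
t=6: π = [0.2326, 0.1637, 0.1873, 0.1955, 0.2209], E[r] = -0.0040, γ^t·E[r] = -0.001049, running G = -0.178946
t=7: π = [0.2326, 0.1637, 0.1873, 0.1955, 0.2209], E[r] = -0.0040, γ^t·E[r] = -0.000835, running G = -0.179780
t=8: π = [0.2326, 0.1637, 0.1873, 0.1955, 0.2209], E[r] = -0.0040, γ^t·E[r] = -0.000668, running G = -0.180448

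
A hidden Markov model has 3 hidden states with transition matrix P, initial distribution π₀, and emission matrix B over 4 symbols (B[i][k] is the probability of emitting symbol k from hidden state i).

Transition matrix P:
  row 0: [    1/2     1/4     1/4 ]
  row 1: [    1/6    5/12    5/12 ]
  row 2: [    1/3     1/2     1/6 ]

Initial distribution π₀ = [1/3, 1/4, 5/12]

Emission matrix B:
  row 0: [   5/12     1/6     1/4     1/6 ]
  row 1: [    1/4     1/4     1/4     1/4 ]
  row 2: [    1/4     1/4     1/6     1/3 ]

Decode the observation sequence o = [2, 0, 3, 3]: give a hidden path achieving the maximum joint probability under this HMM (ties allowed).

t=0: δ = [8.333e-02, 6.250e-02, 6.944e-02]  (obs o_0=2)
t=1: δ = [1.736e-02, 8.681e-03, 6.510e-03]  ψ = [0, 2, 1]  (obs o_1=0)
t=2: δ = [1.447e-03, 1.085e-03, 1.447e-03]  ψ = [0, 0, 0]  (obs o_2=3)
t=3: δ = [1.206e-04, 1.808e-04, 1.507e-04]  ψ = [0, 2, 1]  (obs o_3=3)
backtrack: best end state = 1; path = [0, 0, 2, 1]

path = [0, 0, 2, 1]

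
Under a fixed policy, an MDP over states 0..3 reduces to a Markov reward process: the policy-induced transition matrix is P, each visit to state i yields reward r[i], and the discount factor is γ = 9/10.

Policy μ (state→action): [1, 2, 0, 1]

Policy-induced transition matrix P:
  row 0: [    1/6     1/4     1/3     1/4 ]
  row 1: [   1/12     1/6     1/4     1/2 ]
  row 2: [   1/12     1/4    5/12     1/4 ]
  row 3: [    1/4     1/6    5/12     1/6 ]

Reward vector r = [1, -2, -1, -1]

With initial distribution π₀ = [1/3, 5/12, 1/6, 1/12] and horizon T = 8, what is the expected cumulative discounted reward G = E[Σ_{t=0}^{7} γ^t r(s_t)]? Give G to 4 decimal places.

G = -5.1074

t=0: π = [0.3333, 0.4167, 0.1667, 0.0833], E[r] = -0.7500, γ^t·E[r] = -0.750000, running G = -0.750000
t=1: π = [0.1250, 0.2083, 0.3194, 0.3472], E[r] = -0.9583, γ^t·E[r] = -0.862500, running G = -1.612500
t=2: π = [0.1516, 0.2037, 0.3715, 0.2731], E[r] = -0.9005, γ^t·E[r] = -0.729375, running G = -2.341875
t=3: π = [0.1415, 0.2103, 0.3701, 0.2782], E[r] = -0.9273, γ^t·E[r] = -0.675984, running G = -3.017859
t=4: π = [0.1415, 0.2093, 0.3698, 0.2794], E[r] = -0.9263, γ^t·E[r] = -0.607764, running G = -3.625623
t=5: π = [0.1417, 0.2093, 0.3700, 0.2790], E[r] = -0.9259, γ^t·E[r] = -0.546735, running G = -4.172358
t=6: π = [0.1416, 0.2093, 0.3700, 0.2791], E[r] = -0.9260, γ^t·E[r] = -0.492120, running G = -4.664478
t=7: π = [0.1416, 0.2093, 0.3700, 0.2791], E[r] = -0.9260, γ^t·E[r] = -0.442906, running G = -5.107384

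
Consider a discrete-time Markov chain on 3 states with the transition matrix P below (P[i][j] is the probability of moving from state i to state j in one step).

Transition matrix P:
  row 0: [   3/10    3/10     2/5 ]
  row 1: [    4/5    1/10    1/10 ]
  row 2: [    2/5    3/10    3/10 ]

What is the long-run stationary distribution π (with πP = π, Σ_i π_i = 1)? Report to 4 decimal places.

π = [0.4545, 0.2500, 0.2955]

Balance equations π_j = Σ_i π_i·P[i][j]:
  π_0 = 3/10·π_0 + 4/5·π_1 + 2/5·π_2
  π_1 = 3/10·π_0 + 1/10·π_1 + 3/10·π_2
  normalize: π_0 + π_1 + π_2 = 1
Solving the linear system gives exactly π = [5/11, 1/4, 13/44].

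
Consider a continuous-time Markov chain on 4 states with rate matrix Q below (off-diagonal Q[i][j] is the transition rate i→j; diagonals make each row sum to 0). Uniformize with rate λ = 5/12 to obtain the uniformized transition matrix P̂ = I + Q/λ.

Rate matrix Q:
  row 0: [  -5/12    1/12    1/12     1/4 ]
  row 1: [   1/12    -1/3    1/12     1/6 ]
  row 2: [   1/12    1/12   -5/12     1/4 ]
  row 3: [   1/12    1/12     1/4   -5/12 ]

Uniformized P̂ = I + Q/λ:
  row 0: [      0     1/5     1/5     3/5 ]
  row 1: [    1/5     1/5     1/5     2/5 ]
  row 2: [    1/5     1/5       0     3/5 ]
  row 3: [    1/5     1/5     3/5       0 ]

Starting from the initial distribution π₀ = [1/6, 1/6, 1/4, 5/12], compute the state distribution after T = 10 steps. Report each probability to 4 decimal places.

π = [0.1667, 0.2000, 0.2830, 0.3503]

t=0: π = [0.1667, 0.1667, 0.2500, 0.4167]
t=1: π = [0.1667, 0.2000, 0.3167, 0.3167]
t=2: π = [0.1667, 0.2000, 0.2633, 0.3700]
t=3: π = [0.1667, 0.2000, 0.2953, 0.3380]
t=4: π = [0.1667, 0.2000, 0.2761, 0.3572]
t=5: π = [0.1667, 0.2000, 0.2877, 0.3457]
t=6: π = [0.1667, 0.2000, 0.2807, 0.3526]
t=7: π = [0.1667, 0.2000, 0.2849, 0.3484]
t=8: π = [0.1667, 0.2000, 0.2824, 0.3509]
t=9: π = [0.1667, 0.2000, 0.2839, 0.3494]
t=10: π = [0.1667, 0.2000, 0.2830, 0.3503]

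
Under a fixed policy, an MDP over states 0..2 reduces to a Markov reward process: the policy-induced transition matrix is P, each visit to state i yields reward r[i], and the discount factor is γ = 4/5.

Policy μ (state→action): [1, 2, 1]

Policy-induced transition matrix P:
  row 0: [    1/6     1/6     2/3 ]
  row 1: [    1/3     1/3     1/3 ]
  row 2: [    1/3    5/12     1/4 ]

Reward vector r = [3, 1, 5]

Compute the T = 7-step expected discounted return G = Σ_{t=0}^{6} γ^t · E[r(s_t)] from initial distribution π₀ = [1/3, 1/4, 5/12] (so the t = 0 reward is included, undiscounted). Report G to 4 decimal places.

G = 12.6672

t=0: π = [0.3333, 0.2500, 0.4167], E[r] = 3.3333, γ^t·E[r] = 3.333333, running G = 3.333333
t=1: π = [0.2778, 0.3125, 0.4097], E[r] = 3.1944, γ^t·E[r] = 2.555556, running G = 5.888889
t=2: π = [0.2870, 0.3212, 0.3918], E[r] = 3.1412, γ^t·E[r] = 2.010370, running G = 7.899259
t=3: π = [0.2855, 0.3181, 0.3964], E[r] = 3.1564, γ^t·E[r] = 1.616099, running G = 9.515358
t=4: π = [0.2858, 0.3188, 0.3955], E[r] = 3.1534, γ^t·E[r] = 1.291621, running G = 10.806979
t=5: π = [0.2857, 0.3187, 0.3956], E[r] = 3.1539, γ^t·E[r] = 1.033479, running G = 11.840459
t=6: π = [0.2857, 0.3187, 0.3956], E[r] = 3.1538, γ^t·E[r] = 0.826758, running G = 12.667217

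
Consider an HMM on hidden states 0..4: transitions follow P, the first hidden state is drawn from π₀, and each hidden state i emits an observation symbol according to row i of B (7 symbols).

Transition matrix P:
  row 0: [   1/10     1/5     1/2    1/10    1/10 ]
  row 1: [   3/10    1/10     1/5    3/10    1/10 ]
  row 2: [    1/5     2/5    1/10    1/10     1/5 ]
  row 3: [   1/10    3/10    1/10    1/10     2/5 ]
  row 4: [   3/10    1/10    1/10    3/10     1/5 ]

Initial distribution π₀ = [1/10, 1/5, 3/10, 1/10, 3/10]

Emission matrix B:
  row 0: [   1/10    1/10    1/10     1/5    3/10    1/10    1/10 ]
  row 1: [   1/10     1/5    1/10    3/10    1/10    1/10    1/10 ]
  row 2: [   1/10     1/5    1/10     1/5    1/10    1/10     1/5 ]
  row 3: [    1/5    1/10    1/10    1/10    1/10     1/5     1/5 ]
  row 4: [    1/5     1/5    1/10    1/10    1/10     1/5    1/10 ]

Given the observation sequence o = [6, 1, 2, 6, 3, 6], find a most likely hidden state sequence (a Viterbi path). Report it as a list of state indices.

path = [2, 1, 0, 2, 1, 3]

t=0: δ = [1.000e-02, 2.000e-02, 6.000e-02, 2.000e-02, 3.000e-02]  (obs o_0=6)
t=1: δ = [1.200e-03, 4.800e-03, 1.200e-03, 9.000e-04, 2.400e-03]  ψ = [2, 2, 2, 4, 2]  (obs o_1=1)
t=2: δ = [1.440e-04, 4.800e-05, 9.600e-05, 1.440e-04, 4.800e-05]  ψ = [1, 1, 1, 1, 1]  (obs o_2=2)
t=3: δ = [1.920e-06, 4.320e-06, 1.440e-05, 2.880e-06, 5.760e-06]  ψ = [2, 3, 0, 0, 3]  (obs o_3=6)
t=4: δ = [5.760e-07, 1.728e-06, 2.880e-07, 1.728e-07, 2.880e-07]  ψ = [2, 2, 2, 4, 2]  (obs o_4=3)
t=5: δ = [5.184e-08, 1.728e-08, 6.912e-08, 1.037e-07, 1.728e-08]  ψ = [1, 1, 1, 1, 1]  (obs o_5=6)
backtrack: best end state = 3; path = [2, 1, 0, 2, 1, 3]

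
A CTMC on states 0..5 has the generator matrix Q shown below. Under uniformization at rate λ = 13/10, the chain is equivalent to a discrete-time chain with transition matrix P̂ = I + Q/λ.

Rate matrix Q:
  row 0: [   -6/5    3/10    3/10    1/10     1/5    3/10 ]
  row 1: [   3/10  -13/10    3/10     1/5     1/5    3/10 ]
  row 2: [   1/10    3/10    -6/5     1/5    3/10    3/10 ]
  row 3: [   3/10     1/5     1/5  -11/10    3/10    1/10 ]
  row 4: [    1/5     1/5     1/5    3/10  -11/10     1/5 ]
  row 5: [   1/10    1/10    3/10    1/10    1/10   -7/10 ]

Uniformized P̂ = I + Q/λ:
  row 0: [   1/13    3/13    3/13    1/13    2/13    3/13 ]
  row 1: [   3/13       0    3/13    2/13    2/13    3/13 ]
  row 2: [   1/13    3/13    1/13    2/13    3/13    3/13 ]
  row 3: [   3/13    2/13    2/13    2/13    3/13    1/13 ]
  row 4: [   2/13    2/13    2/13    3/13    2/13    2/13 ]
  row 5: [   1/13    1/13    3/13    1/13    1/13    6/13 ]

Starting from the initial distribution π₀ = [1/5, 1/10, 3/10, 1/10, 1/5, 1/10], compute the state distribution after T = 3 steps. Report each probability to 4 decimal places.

π = [0.1313, 0.1391, 0.1797, 0.1365, 0.1597, 0.2536]

t=0: π = [0.2000, 0.1000, 0.3000, 0.1000, 0.2000, 0.1000]
t=1: π = [0.1231, 0.1692, 0.1615, 0.1462, 0.1769, 0.2231]
t=2: π = [0.1391, 0.1325, 0.1811, 0.1408, 0.1604, 0.2462]
t=3: π = [0.1313, 0.1391, 0.1797, 0.1365, 0.1597, 0.2536]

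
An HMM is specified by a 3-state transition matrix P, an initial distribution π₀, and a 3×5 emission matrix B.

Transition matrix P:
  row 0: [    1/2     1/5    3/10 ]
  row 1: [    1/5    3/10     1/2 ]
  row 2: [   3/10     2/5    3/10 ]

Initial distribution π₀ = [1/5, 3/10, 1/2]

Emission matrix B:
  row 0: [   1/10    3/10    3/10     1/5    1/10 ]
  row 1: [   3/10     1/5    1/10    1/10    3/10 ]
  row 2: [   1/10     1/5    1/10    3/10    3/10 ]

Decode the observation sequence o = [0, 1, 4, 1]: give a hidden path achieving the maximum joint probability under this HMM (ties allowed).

t=0: δ = [2.000e-02, 9.000e-02, 5.000e-02]  (obs o_0=0)
t=1: δ = [5.400e-03, 5.400e-03, 9.000e-03]  ψ = [1, 1, 1]  (obs o_1=1)
t=2: δ = [2.700e-04, 1.080e-03, 8.100e-04]  ψ = [0, 2, 1]  (obs o_2=4)
t=3: δ = [7.290e-05, 6.480e-05, 1.080e-04]  ψ = [2, 1, 1]  (obs o_3=1)
backtrack: best end state = 2; path = [1, 2, 1, 2]

path = [1, 2, 1, 2]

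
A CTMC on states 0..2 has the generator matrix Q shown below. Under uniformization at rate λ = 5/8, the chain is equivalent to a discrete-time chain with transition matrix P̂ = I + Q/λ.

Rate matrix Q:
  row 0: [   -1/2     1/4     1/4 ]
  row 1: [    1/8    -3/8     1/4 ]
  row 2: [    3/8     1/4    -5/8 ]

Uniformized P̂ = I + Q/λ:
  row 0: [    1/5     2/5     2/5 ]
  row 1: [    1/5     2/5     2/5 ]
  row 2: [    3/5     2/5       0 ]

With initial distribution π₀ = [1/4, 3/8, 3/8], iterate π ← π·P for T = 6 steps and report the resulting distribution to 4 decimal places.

t=0: π = [0.2500, 0.3750, 0.3750]
t=1: π = [0.3500, 0.4000, 0.2500]
t=2: π = [0.3000, 0.4000, 0.3000]
t=3: π = [0.3200, 0.4000, 0.2800]
t=4: π = [0.3120, 0.4000, 0.2880]
t=5: π = [0.3152, 0.4000, 0.2848]
t=6: π = [0.3139, 0.4000, 0.2861]

π = [0.3139, 0.4000, 0.2861]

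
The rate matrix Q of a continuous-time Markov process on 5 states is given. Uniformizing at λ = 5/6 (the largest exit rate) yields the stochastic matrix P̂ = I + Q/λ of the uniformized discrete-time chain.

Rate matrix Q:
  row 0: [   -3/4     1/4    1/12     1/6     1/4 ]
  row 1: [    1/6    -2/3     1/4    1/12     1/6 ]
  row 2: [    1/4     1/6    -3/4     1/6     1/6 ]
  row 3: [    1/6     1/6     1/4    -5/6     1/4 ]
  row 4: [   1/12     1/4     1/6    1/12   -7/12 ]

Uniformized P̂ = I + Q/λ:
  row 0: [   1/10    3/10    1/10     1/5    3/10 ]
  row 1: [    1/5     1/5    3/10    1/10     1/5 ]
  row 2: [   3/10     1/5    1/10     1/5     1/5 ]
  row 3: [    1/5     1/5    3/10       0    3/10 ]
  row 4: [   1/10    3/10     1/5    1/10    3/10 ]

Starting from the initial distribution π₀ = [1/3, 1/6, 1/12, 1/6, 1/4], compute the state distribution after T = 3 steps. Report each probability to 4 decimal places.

π = [0.1773, 0.2432, 0.1983, 0.1259, 0.2553]

t=0: π = [0.3333, 0.1667, 0.0833, 0.1667, 0.2500]
t=1: π = [0.1500, 0.2583, 0.1917, 0.1250, 0.2750]
t=2: π = [0.1767, 0.2425, 0.2042, 0.1217, 0.2550]
t=3: π = [0.1773, 0.2432, 0.1983, 0.1259, 0.2553]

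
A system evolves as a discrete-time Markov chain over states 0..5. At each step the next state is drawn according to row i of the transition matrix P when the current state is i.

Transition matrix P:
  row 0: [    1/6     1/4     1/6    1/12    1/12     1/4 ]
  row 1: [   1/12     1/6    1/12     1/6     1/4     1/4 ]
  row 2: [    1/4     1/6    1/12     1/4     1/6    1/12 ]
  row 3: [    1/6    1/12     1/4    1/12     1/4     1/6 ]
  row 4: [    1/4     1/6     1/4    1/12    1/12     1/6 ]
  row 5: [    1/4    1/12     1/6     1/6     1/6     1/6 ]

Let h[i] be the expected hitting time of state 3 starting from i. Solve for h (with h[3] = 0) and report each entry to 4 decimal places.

First-step conditioning: h[3] = 0; for i ≠ 3, h[i] = 1 + Σ_k P[i][k]·h[k].
  h[0] = 1 + 1/6·h[0] + 1/4·h[1] + 1/6·h[2] + 1/12·h[4] + 1/4·h[5]
  h[1] = 1 + 1/12·h[0] + 1/6·h[1] + 1/12·h[2] + 1/4·h[4] + 1/4·h[5]
  h[2] = 1 + 1/4·h[0] + 1/6·h[1] + 1/12·h[2] + 1/6·h[4] + 1/12·h[5]
  h[4] = 1 + 1/4·h[0] + 1/6·h[1] + 1/4·h[2] + 1/12·h[4] + 1/6·h[5]
  h[5] = 1 + 1/4·h[0] + 1/12·h[1] + 1/6·h[2] + 1/6·h[4] + 1/6·h[5]
Solving the 5×5 linear system over states ≠ 3 gives exactly h = [28992/4051, 297756/44561, 274740/44561, 0, 318768/44561, 297624/44561] (h[3] = 0 is the target).

h = [7.1568, 6.6820, 6.1655, 0.0000, 7.1535, 6.6790]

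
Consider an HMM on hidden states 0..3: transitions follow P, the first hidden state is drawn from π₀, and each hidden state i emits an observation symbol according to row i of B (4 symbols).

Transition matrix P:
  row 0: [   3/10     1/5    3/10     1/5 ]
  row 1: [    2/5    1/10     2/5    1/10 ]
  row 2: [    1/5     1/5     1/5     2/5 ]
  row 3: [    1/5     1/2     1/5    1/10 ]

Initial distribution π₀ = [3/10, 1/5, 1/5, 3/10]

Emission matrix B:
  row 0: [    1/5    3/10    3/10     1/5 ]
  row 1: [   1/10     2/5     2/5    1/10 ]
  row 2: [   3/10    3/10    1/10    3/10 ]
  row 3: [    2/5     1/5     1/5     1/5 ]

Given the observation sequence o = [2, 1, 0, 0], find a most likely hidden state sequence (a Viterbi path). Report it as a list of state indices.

t=0: δ = [9.000e-02, 8.000e-02, 2.000e-02, 6.000e-02]  (obs o_0=2)
t=1: δ = [9.600e-03, 1.200e-02, 9.600e-03, 3.600e-03]  ψ = [1, 3, 1, 0]  (obs o_1=1)
t=2: δ = [9.600e-04, 1.920e-04, 1.440e-03, 1.536e-03]  ψ = [1, 0, 1, 2]  (obs o_2=0)
t=3: δ = [6.144e-05, 7.680e-05, 9.216e-05, 2.304e-04]  ψ = [3, 3, 3, 2]  (obs o_3=0)
backtrack: best end state = 3; path = [3, 1, 2, 3]

path = [3, 1, 2, 3]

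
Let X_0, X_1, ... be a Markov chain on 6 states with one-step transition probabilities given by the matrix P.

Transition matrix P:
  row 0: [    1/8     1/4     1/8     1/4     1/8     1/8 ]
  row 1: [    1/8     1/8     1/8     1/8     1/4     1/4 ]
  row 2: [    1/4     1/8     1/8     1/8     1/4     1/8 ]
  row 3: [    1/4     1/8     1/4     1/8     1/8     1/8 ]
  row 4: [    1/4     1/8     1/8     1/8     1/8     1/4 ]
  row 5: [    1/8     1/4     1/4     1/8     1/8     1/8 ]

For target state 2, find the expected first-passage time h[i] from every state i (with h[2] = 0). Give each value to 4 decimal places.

First-step conditioning: h[2] = 0; for i ≠ 2, h[i] = 1 + Σ_k P[i][k]·h[k].
  h[0] = 1 + 1/8·h[0] + 1/4·h[1] + 1/4·h[3] + 1/8·h[4] + 1/8·h[5]
  h[1] = 1 + 1/8·h[0] + 1/8·h[1] + 1/8·h[3] + 1/4·h[4] + 1/4·h[5]
  h[3] = 1 + 1/4·h[0] + 1/8·h[1] + 1/8·h[3] + 1/8·h[4] + 1/8·h[5]
  h[4] = 1 + 1/4·h[0] + 1/8·h[1] + 1/8·h[3] + 1/8·h[4] + 1/4·h[5]
  h[5] = 1 + 1/8·h[0] + 1/4·h[1] + 1/8·h[3] + 1/8·h[4] + 1/8·h[5]
Solving the 5×5 linear system over states ≠ 2 gives exactly h = [6, 6, 0, 16/3, 6, 16/3] (h[2] = 0 is the target).

h = [6.0000, 6.0000, 0.0000, 5.3333, 6.0000, 5.3333]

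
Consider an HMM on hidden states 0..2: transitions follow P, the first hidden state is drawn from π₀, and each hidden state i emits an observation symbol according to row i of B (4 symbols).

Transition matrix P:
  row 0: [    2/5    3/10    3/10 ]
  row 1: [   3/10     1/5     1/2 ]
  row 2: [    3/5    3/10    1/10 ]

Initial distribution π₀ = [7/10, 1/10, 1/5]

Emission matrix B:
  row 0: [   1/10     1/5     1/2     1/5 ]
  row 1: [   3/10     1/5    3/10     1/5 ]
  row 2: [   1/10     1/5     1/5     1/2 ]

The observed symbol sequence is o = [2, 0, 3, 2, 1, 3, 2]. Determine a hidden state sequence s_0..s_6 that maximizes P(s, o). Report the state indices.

path = [0, 1, 2, 0, 1, 2, 0]

t=0: δ = [3.500e-01, 3.000e-02, 4.000e-02]  (obs o_0=2)
t=1: δ = [1.400e-02, 3.150e-02, 1.050e-02]  ψ = [0, 0, 0]  (obs o_1=0)
t=2: δ = [1.890e-03, 1.260e-03, 7.875e-03]  ψ = [1, 1, 1]  (obs o_2=3)
t=3: δ = [2.363e-03, 7.087e-04, 1.575e-04]  ψ = [2, 2, 2]  (obs o_3=2)
t=4: δ = [1.890e-04, 1.418e-04, 1.418e-04]  ψ = [0, 0, 0]  (obs o_4=1)
t=5: δ = [1.701e-05, 1.134e-05, 3.544e-05]  ψ = [2, 0, 1]  (obs o_5=3)
t=6: δ = [1.063e-05, 3.189e-06, 1.134e-06]  ψ = [2, 2, 1]  (obs o_6=2)
backtrack: best end state = 0; path = [0, 1, 2, 0, 1, 2, 0]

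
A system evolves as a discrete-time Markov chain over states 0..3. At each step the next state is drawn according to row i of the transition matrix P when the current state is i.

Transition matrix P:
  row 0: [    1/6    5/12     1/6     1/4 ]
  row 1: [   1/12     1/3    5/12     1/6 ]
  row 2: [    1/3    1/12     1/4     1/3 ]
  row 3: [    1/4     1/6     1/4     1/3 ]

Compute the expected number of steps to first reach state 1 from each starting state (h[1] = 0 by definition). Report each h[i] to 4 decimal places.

h = [3.6456, 0.0000, 5.0734, 4.7696]

First-step conditioning: h[1] = 0; for i ≠ 1, h[i] = 1 + Σ_k P[i][k]·h[k].
  h[0] = 1 + 1/6·h[0] + 1/6·h[2] + 1/4·h[3]
  h[2] = 1 + 1/3·h[0] + 1/4·h[2] + 1/3·h[3]
  h[3] = 1 + 1/4·h[0] + 1/4·h[2] + 1/3·h[3]
Solving the 3×3 linear system over states ≠ 1 gives exactly h = [288/79, 0, 2004/395, 1884/395] (h[1] = 0 is the target).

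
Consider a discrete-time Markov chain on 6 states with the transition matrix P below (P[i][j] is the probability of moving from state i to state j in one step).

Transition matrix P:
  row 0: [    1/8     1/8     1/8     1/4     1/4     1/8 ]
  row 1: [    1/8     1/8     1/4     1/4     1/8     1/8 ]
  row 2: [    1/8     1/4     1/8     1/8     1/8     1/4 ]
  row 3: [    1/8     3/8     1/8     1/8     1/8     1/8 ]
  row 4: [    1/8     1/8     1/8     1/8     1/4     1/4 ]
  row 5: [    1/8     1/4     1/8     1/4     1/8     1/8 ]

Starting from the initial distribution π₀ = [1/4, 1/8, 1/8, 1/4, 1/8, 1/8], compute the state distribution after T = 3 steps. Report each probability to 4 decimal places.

π = [0.1250, 0.2114, 0.1511, 0.1873, 0.1609, 0.1643]

t=0: π = [0.2500, 0.1250, 0.1250, 0.2500, 0.1250, 0.1250]
t=1: π = [0.1250, 0.2188, 0.1406, 0.1875, 0.1719, 0.1563]
t=2: π = [0.1250, 0.2090, 0.1523, 0.1875, 0.1621, 0.1641]
t=3: π = [0.1250, 0.2114, 0.1511, 0.1873, 0.1609, 0.1643]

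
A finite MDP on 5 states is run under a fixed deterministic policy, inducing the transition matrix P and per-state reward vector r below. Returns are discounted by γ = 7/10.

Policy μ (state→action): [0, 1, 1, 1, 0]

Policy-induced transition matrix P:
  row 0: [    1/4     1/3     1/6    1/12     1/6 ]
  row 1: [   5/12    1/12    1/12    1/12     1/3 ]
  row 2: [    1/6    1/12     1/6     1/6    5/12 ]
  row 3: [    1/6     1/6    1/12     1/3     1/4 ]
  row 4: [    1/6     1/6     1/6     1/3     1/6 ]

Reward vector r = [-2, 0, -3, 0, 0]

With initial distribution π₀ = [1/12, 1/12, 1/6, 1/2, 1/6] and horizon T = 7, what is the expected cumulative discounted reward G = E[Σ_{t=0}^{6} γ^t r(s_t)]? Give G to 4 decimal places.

G = -2.3468

t=0: π = [0.0833, 0.0833, 0.1667, 0.5000, 0.1667], E[r] = -0.6667, γ^t·E[r] = -0.666667, running G = -0.666667
t=1: π = [0.1944, 0.1597, 0.1181, 0.2639, 0.2639], E[r] = -0.7431, γ^t·E[r] = -0.520139, running G = -1.186806
t=2: π = [0.2228, 0.1759, 0.1314, 0.2251, 0.2448], E[r] = -0.8397, γ^t·E[r] = -0.411453, running G = -1.598258
t=3: π = [0.2292, 0.1782, 0.1332, 0.2118, 0.2476], E[r] = -0.8582, γ^t·E[r] = -0.294352, running G = -1.892610
t=4: π = [0.2303, 0.1789, 0.1342, 0.2093, 0.2473], E[r] = -0.8631, γ^t·E[r] = -0.207241, running G = -2.099851
t=5: π = [0.2306, 0.1790, 0.1343, 0.2087, 0.2475], E[r] = -0.8641, γ^t·E[r] = -0.145234, running G = -2.245086
t=6: π = [0.2306, 0.1790, 0.1344, 0.2086, 0.2475], E[r] = -0.8643, γ^t·E[r] = -0.101689, running G = -2.346774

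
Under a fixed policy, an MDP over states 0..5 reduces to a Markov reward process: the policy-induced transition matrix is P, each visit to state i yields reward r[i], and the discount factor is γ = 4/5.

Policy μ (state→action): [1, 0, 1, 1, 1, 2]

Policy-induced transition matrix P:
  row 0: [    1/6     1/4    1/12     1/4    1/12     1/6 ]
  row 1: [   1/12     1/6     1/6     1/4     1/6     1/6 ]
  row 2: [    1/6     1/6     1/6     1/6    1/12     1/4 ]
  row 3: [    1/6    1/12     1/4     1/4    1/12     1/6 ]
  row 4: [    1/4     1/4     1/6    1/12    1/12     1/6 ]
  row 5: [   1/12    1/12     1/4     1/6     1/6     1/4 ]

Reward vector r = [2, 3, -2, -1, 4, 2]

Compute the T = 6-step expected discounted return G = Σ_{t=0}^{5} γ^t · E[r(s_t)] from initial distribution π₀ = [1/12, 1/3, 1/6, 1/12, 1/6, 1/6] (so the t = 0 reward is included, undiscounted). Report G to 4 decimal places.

G = 4.5957

t=0: π = [0.0833, 0.3333, 0.1667, 0.0833, 0.1667, 0.1667], E[r] = 1.7500, γ^t·E[r] = 1.750000, running G = 1.750000
t=1: π = [0.1389, 0.1667, 0.1806, 0.1944, 0.1250, 0.1944], E[r] = 1.1111, γ^t·E[r] = 0.888889, running G = 2.638889
t=2: π = [0.1470, 0.1563, 0.1875, 0.1979, 0.1134, 0.1979], E[r] = 1.0394, γ^t·E[r] = 0.665185, running G = 3.304074
t=3: π = [0.1466, 0.1554, 0.1874, 0.1990, 0.1128, 0.1988], E[r] = 1.0345, γ^t·E[r] = 0.529679, running G = 3.833753
t=4: π = [0.1466, 0.1551, 0.1876, 0.1990, 0.1128, 0.1988], E[r] = 1.0334, γ^t·E[r] = 0.423289, running G = 4.257042
t=5: π = [0.1466, 0.1551, 0.1876, 0.1990, 0.1128, 0.1989], E[r] = 1.0334, γ^t·E[r] = 0.338623, running G = 4.595665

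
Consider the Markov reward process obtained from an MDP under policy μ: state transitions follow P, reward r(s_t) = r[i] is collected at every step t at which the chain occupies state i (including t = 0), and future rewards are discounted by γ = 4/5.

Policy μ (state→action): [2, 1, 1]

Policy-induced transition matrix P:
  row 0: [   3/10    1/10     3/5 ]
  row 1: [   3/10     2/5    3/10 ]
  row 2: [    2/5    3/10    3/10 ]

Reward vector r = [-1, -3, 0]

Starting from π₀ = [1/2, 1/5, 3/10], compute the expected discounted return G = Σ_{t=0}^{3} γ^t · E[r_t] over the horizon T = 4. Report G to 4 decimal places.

G = -3.1725

t=0: π = [0.5000, 0.2000, 0.3000], E[r] = -1.1000, γ^t·E[r] = -1.100000, running G = -1.100000
t=1: π = [0.3300, 0.2200, 0.4500], E[r] = -0.9900, γ^t·E[r] = -0.792000, running G = -1.892000
t=2: π = [0.3450, 0.2560, 0.3990], E[r] = -1.1130, γ^t·E[r] = -0.712320, running G = -2.604320
t=3: π = [0.3399, 0.2566, 0.4035], E[r] = -1.1097, γ^t·E[r] = -0.568166, running G = -3.172486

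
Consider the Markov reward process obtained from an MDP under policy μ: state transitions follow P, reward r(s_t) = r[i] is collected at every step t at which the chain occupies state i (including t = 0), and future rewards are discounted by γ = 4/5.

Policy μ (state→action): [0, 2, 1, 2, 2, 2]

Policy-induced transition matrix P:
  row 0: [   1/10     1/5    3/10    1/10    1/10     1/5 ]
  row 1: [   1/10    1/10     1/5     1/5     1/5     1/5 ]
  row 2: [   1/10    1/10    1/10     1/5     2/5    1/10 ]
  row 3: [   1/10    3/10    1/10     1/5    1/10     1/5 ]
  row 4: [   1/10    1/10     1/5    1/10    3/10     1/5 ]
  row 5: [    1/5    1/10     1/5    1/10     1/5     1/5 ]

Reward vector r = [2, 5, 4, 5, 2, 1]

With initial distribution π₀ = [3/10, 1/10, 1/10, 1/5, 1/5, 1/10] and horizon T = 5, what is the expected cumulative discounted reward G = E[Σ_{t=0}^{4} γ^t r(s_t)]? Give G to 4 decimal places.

G = 10.2631

t=0: π = [0.3000, 0.1000, 0.1000, 0.2000, 0.2000, 0.1000], E[r] = 3.0000, γ^t·E[r] = 3.000000, running G = 3.000000
t=1: π = [0.1100, 0.1700, 0.2000, 0.1400, 0.1900, 0.1900], E[r] = 3.1400, γ^t·E[r] = 2.512000, running G = 5.512000
t=2: π = [0.1190, 0.1390, 0.1770, 0.1510, 0.2340, 0.1800], E[r] = 3.0440, γ^t·E[r] = 1.948160, running G = 7.460160
t=3: π = [0.1180, 0.1421, 0.1791, 0.1467, 0.2318, 0.1823], E[r] = 3.0423, γ^t·E[r] = 1.557658, running G = 9.017818
t=4: π = [0.1182, 0.1411, 0.1792, 0.1468, 0.2325, 0.1821], E[r] = 3.0401, γ^t·E[r] = 1.245241, running G = 10.263059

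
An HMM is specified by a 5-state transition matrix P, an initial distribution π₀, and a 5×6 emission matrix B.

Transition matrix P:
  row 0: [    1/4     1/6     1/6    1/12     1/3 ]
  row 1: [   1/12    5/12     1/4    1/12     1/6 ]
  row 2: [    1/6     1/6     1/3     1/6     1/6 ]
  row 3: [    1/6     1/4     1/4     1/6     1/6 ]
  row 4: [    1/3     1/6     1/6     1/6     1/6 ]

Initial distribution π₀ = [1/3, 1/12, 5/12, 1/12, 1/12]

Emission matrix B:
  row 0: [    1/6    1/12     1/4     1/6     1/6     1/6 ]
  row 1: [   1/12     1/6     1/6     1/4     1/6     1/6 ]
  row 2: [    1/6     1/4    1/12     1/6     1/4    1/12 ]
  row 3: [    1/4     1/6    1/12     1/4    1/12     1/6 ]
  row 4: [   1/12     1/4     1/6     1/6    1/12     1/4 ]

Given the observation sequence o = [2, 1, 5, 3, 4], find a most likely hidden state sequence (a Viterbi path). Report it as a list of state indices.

path = [0, 4, 1, 1, 1]

t=0: δ = [8.333e-02, 1.389e-02, 3.472e-02, 6.944e-03, 1.389e-02]  (obs o_0=2)
t=1: δ = [1.736e-03, 2.315e-03, 3.472e-03, 1.157e-03, 6.944e-03]  ψ = [0, 0, 0, 0, 0]  (obs o_1=1)
t=2: δ = [3.858e-04, 1.929e-04, 9.645e-05, 1.929e-04, 2.894e-04]  ψ = [4, 4, 2, 4, 4]  (obs o_2=5)
t=3: δ = [1.608e-05, 2.009e-05, 1.072e-05, 1.206e-05, 2.143e-05]  ψ = [0, 1, 0, 4, 0]  (obs o_3=3)
t=4: δ = [1.191e-06, 1.395e-06, 1.256e-06, 2.977e-07, 4.465e-07]  ψ = [4, 1, 1, 4, 0]  (obs o_4=4)
backtrack: best end state = 1; path = [0, 4, 1, 1, 1]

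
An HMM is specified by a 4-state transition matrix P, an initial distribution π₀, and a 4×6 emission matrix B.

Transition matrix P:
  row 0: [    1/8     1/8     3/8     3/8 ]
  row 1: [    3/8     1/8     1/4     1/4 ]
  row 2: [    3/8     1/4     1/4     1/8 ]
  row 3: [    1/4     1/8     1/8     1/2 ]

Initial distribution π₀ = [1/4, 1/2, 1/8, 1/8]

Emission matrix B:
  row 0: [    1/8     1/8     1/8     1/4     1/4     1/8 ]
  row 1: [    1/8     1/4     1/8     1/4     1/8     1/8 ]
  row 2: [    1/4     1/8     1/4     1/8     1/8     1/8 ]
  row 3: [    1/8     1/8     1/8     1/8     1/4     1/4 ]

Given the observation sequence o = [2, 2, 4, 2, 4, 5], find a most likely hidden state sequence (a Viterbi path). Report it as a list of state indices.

t=0: δ = [3.125e-02, 6.250e-02, 3.125e-02, 1.562e-02]  (obs o_0=2)
t=1: δ = [2.930e-03, 9.766e-04, 3.906e-03, 1.953e-03]  ψ = [1, 1, 1, 1]  (obs o_1=2)
t=2: δ = [3.662e-04, 1.221e-04, 1.373e-04, 2.747e-04]  ψ = [2, 2, 0, 0]  (obs o_2=4)
t=3: δ = [8.583e-06, 5.722e-06, 3.433e-05, 1.717e-05]  ψ = [3, 0, 0, 0]  (obs o_3=2)
t=4: δ = [3.219e-06, 1.073e-06, 1.073e-06, 2.146e-06]  ψ = [2, 2, 2, 3]  (obs o_4=4)
t=5: δ = [6.706e-08, 5.029e-08, 1.509e-07, 3.017e-07]  ψ = [3, 0, 0, 0]  (obs o_5=5)
backtrack: best end state = 3; path = [1, 2, 0, 2, 0, 3]

path = [1, 2, 0, 2, 0, 3]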